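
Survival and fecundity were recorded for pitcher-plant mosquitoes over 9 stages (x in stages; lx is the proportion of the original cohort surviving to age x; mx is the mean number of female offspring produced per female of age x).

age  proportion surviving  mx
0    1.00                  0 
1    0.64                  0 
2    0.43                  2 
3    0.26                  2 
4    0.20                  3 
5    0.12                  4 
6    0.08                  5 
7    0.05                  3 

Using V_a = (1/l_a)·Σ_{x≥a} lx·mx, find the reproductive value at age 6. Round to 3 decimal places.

6.875

lx·mx for x ≥ 6: 0.4, 0.15 → sum = 0.55
V_6 = 0.55 / l_6 = 0.55 / 0.08 = 6.875 → 6.875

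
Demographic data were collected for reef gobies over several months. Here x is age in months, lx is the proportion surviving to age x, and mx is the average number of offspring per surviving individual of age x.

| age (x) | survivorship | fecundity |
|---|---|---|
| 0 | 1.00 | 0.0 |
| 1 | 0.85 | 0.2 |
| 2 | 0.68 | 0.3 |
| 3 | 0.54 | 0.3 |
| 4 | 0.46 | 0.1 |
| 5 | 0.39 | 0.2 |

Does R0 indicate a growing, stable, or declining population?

R0 = Σ lx·mx = 0 + 0.17 + 0.204 + 0.162 + 0.046 + 0.078 = 0.66
R0 < 1, so the population is declining.

declining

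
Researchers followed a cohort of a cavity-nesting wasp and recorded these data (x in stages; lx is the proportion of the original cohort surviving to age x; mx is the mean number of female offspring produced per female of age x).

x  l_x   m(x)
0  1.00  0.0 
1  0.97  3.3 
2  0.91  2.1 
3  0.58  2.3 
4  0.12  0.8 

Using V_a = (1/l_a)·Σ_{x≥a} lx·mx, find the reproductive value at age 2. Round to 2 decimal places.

lx·mx for x ≥ 2: 1.911, 1.334, 0.096 → sum = 3.341
V_2 = 3.341 / l_2 = 3.341 / 0.91 = 3.671429… → 3.67

3.67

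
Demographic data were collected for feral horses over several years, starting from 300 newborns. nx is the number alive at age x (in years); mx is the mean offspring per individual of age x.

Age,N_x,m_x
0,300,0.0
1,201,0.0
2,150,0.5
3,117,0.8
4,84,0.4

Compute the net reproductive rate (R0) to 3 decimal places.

lx = nx/n0 = nx/300: 1, 0.67, 0.5, 0.39, 0.28
lx·mx by age: 0, 0, 0.25, 0.312, 0.112
R0 = Σ lx·mx = 0.674 → 0.674

0.674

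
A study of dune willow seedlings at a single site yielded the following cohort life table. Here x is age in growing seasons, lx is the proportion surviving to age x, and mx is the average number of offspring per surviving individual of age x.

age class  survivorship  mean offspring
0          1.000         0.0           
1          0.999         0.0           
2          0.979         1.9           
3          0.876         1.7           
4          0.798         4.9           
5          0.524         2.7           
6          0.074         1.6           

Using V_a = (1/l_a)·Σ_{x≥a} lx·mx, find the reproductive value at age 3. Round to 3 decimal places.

7.914

lx·mx for x ≥ 3: 1.4892, 3.9102, 1.4148, 0.1184 → sum = 6.9326
V_3 = 6.9326 / l_3 = 6.9326 / 0.876 = 7.913927… → 7.914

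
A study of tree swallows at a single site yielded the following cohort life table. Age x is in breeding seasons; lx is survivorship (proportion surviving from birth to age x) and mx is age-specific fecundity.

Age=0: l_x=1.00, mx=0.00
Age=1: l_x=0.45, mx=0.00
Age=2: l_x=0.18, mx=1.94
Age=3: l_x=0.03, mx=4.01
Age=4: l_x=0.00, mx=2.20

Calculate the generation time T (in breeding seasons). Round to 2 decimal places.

2.26

lx·mx: 0, 0, 0.3492, 0.1203, 0 → R0 = 0.4695
x·lx·mx: 0, 0, 0.6984, 0.3609, 0 → Σ = 1.0593
T = 1.0593 / 0.4695 = 2.25623… → 2.26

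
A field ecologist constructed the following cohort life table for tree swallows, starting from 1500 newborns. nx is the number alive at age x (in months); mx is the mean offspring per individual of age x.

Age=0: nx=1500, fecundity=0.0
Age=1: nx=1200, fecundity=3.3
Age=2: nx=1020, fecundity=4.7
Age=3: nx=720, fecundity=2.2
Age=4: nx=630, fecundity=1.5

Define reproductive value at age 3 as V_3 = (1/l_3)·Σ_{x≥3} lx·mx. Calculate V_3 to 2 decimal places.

lx = nx/n0 = nx/1500: 1, 0.8, 0.68, 0.48, 0.42
lx·mx for x ≥ 3: 1.056, 0.63 → sum = 1.686
V_3 = 1.686 / l_3 = 1.686 / 0.48 = 3.5125 → 3.51

3.51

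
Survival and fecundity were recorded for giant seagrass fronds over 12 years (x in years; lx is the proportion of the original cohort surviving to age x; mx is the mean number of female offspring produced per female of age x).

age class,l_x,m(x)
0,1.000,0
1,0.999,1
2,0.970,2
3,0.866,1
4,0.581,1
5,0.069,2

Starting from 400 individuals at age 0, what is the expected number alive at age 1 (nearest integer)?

400

Expected survivors = N0 · l_1 = 400 × 0.999 = 399.6 → 400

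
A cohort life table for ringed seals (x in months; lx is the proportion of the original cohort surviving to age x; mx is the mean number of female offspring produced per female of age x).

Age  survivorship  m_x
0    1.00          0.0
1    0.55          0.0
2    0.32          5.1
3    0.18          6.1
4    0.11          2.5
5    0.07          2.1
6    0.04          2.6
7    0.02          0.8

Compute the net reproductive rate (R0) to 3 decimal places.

lx·mx by age: 0, 0, 1.632, 1.098, 0.275, 0.147, 0.104, 0.016
R0 = Σ lx·mx = 3.272 → 3.272

3.272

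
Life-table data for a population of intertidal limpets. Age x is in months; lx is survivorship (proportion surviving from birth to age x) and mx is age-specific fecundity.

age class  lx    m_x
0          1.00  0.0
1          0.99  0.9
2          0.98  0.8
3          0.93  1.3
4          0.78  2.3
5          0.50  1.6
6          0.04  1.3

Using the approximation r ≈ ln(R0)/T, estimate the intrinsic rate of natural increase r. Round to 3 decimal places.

R0 = Σ lx·mx = 0 + 0.891 + 0.784 + 1.209 + 1.794 + 0.8 + 0.052 = 5.53
Σ x·lx·mx = 17.574; T = 17.574/5.53 = 3.17794…
r ≈ ln(R0)/T = ln(5.53)/3.17794… = 0.53814… → 0.538

0.538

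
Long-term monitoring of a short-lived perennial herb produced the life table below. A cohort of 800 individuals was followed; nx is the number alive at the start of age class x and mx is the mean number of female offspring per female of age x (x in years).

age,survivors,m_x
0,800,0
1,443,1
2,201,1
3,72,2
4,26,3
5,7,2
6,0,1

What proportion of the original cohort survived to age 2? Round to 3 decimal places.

l_2 = n_2/n_0 = 201/800 = 0.25125 → 0.251

0.251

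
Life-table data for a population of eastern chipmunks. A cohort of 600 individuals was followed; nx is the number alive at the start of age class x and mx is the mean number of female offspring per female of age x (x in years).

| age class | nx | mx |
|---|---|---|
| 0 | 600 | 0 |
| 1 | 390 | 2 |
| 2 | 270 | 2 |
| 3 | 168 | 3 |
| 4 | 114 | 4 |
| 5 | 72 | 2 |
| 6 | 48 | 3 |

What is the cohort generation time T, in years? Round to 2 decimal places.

2.64

lx = nx/n0 = nx/600: 1, 0.65, 0.45, 0.28, 0.19, 0.12, 0.08
lx·mx: 0, 1.3, 0.9, 0.84, 0.76, 0.24, 0.24 → R0 = 4.28
x·lx·mx: 0, 1.3, 1.8, 2.52, 3.04, 1.2, 1.44 → Σ = 11.3
T = 11.3 / 4.28 = 2.640187… → 2.64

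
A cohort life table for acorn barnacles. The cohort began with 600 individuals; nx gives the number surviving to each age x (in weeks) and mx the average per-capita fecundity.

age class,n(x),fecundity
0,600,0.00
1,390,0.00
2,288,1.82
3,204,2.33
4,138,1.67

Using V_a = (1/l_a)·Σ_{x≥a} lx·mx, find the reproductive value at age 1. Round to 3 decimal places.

lx = nx/n0 = nx/600: 1, 0.65, 0.48, 0.34, 0.23
lx·mx for x ≥ 1: 0, 0.8736, 0.7922, 0.3841 → sum = 2.0499
V_1 = 2.0499 / l_1 = 2.0499 / 0.65 = 3.153692… → 3.154

3.154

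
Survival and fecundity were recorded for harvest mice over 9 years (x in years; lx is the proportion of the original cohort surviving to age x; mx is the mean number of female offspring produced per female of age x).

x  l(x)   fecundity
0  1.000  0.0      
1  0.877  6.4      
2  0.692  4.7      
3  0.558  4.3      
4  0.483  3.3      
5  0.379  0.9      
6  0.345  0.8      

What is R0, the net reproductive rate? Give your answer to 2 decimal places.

lx·mx by age: 0, 5.6128, 3.2524, 2.3994, 1.5939, 0.3411, 0.276
R0 = Σ lx·mx = 13.4756 → 13.48

13.48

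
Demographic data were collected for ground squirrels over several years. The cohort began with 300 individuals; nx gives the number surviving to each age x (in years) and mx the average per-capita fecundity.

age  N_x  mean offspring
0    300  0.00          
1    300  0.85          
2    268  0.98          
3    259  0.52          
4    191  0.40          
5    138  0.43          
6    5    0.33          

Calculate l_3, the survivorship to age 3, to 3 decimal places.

l_3 = n_3/n_0 = 259/300 = 0.863333… → 0.863

0.863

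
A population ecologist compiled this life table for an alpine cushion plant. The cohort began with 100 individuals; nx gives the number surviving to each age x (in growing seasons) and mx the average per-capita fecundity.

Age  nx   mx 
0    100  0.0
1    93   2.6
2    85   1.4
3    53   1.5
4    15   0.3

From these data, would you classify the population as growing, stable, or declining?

growing

lx = nx/n0 = nx/100: 1, 0.93, 0.85, 0.53, 0.15
R0 = Σ lx·mx = 0 + 2.418 + 1.19 + 0.795 + 0.045 = 4.448
R0 > 1, so the population is growing.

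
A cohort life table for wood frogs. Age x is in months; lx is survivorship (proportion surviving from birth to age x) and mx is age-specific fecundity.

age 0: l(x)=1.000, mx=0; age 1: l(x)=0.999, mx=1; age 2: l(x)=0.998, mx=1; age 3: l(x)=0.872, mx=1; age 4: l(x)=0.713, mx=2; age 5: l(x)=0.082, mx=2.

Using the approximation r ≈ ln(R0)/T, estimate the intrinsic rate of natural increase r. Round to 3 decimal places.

R0 = Σ lx·mx = 0 + 0.999 + 0.998 + 0.872 + 1.426 + 0.164 = 4.459
Σ x·lx·mx = 12.135; T = 12.135/4.459 = 2.72146…
r ≈ ln(R0)/T = ln(4.459)/2.72146… = 0.54931… → 0.549

0.549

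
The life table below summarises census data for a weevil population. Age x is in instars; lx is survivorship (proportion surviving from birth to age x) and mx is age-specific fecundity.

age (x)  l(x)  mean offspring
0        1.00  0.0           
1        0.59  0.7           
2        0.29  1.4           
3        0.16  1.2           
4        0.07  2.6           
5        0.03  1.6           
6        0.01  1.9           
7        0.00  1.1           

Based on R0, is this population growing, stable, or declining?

R0 = Σ lx·mx = 0 + 0.413 + 0.406 + 0.192 + 0.182 + 0.048 + 0.019 + 0 = 1.26
R0 > 1, so the population is growing.

growing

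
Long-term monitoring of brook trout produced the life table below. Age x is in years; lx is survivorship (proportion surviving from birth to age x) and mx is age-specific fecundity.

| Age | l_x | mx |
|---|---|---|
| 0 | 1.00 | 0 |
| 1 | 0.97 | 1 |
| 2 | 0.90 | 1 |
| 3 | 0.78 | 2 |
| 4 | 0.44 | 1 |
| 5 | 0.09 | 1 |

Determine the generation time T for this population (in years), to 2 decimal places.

lx·mx: 0, 0.97, 0.9, 1.56, 0.44, 0.09 → R0 = 3.96
x·lx·mx: 0, 0.97, 1.8, 4.68, 1.76, 0.45 → Σ = 9.66
T = 9.66 / 3.96 = 2.439394… → 2.44

2.44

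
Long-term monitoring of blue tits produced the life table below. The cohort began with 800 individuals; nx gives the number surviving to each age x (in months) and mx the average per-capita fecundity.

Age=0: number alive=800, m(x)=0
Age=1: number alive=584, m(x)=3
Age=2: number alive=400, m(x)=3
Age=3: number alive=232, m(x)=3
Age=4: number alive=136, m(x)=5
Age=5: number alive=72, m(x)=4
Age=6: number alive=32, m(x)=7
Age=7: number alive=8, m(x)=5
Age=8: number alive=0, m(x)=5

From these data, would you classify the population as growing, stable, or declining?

growing

lx = nx/n0 = nx/800: 1, 0.73, 0.5, 0.29, 0.17, 0.09, 0.04, 0.01, 0
R0 = Σ lx·mx = 0 + 2.19 + 1.5 + 0.87 + 0.85 + 0.36 + 0.28 + 0.05 + 0 = 6.1
R0 > 1, so the population is growing.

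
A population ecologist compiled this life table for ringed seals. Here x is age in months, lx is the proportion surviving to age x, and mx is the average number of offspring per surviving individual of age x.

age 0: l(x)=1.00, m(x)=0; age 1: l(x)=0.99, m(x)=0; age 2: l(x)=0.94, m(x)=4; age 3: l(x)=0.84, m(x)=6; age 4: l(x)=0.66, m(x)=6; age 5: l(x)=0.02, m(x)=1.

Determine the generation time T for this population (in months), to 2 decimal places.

lx·mx: 0, 0, 3.76, 5.04, 3.96, 0.02 → R0 = 12.78
x·lx·mx: 0, 0, 7.52, 15.12, 15.84, 0.1 → Σ = 38.58
T = 38.58 / 12.78 = 3.018779… → 3.02

3.02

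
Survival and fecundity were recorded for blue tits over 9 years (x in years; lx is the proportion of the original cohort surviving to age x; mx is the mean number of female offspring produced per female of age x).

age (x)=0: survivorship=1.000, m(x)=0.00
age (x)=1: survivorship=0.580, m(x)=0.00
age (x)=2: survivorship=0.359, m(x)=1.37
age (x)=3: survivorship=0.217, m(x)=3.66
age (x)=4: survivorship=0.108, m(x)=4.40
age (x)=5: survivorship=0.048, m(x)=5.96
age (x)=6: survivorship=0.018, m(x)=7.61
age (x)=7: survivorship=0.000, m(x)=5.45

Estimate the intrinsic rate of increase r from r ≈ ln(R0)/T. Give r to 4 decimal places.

R0 = Σ lx·mx = 0 + 0 + 0.49183 + 0.79422 + 0.4752 + 0.28608 + 0.13698 + 0 = 2.18431
Σ x·lx·mx = 7.5194; T = 7.5194/2.18431 = 3.44246…
r ≈ ln(R0)/T = ln(2.18431)/3.44246… = 0.22696… → 0.2270

0.2270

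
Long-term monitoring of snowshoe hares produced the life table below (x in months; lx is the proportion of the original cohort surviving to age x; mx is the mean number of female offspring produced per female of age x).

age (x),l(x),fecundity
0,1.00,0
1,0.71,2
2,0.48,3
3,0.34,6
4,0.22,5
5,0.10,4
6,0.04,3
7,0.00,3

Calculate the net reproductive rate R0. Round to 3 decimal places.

6.520

lx·mx by age: 0, 1.42, 1.44, 2.04, 1.1, 0.4, 0.12, 0
R0 = Σ lx·mx = 6.52 → 6.520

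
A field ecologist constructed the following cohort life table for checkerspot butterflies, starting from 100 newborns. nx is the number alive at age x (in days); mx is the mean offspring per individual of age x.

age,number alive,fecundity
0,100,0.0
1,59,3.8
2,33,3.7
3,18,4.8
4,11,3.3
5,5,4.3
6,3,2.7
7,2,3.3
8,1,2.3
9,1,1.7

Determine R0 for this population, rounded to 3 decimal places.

5.092

lx = nx/n0 = nx/100: 1, 0.59, 0.33, 0.18, 0.11, 0.05, 0.03, 0.02, 0.01, 0.01
lx·mx by age: 0, 2.242, 1.221, 0.864, 0.363, 0.215, 0.081, 0.066, 0.023, 0.017
R0 = Σ lx·mx = 5.092 → 5.092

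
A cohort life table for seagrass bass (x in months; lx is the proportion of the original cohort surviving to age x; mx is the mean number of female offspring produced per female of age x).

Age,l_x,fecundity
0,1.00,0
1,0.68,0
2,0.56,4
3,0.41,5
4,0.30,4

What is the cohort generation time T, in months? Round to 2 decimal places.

lx·mx: 0, 0, 2.24, 2.05, 1.2 → R0 = 5.49
x·lx·mx: 0, 0, 4.48, 6.15, 4.8 → Σ = 15.43
T = 15.43 / 5.49 = 2.810565… → 2.81

2.81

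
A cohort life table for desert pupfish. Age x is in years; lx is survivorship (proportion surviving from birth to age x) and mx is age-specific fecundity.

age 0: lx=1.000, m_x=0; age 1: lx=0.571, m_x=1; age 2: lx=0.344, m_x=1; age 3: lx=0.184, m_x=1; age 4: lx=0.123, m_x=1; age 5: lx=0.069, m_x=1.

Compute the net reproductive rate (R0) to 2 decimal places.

1.29

lx·mx by age: 0, 0.571, 0.344, 0.184, 0.123, 0.069
R0 = Σ lx·mx = 1.291 → 1.29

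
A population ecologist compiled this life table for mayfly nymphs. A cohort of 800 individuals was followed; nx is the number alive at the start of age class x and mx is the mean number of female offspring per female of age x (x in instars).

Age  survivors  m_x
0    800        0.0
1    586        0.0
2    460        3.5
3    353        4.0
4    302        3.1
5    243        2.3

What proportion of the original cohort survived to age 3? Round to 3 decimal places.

l_3 = n_3/n_0 = 353/800 = 0.44125 → 0.441

0.441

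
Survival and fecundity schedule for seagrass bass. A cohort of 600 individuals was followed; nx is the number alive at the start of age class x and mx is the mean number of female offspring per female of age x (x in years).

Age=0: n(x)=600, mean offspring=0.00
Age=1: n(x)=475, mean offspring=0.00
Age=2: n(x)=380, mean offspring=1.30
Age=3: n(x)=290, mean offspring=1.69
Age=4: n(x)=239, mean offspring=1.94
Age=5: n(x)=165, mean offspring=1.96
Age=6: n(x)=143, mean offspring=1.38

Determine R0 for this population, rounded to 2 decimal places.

3.28

lx = nx/n0 = nx/600: 1, 0.79167…, 0.63333…, 0.48333…, 0.39833…, 0.275, 0.23833…
lx·mx by age: 0, 0, 0.823333…, 0.816833…, 0.772767…, 0.539, 0.3289…
R0 = Σ lx·mx = 3.280833… → 3.28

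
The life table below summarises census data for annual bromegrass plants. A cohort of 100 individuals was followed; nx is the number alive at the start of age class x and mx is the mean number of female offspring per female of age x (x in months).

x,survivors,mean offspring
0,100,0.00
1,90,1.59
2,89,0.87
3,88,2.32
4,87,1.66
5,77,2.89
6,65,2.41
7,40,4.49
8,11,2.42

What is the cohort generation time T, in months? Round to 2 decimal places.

lx = nx/n0 = nx/100: 1, 0.9, 0.89, 0.88, 0.87, 0.77, 0.65, 0.4, 0.11
lx·mx: 0, 1.431, 0.7743, 2.0416, 1.4442, 2.2253, 1.5665, 1.796, 0.2662 → R0 = 11.5451
x·lx·mx: 0, 1.431, 1.5486, 6.1248, 5.7768, 11.1265, 9.399, 12.572, 2.1296 → Σ = 50.1083
T = 50.1083 / 11.5451 = 4.340222… → 4.34

4.34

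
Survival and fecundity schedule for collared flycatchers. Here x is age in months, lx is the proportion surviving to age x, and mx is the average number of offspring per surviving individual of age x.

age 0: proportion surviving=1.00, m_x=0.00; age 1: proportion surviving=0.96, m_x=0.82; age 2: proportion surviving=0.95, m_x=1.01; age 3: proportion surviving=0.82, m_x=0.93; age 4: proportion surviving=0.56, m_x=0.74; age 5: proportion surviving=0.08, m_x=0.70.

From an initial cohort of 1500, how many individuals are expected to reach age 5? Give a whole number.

Expected survivors = N0 · l_5 = 1500 × 0.08 = 120 → 120

120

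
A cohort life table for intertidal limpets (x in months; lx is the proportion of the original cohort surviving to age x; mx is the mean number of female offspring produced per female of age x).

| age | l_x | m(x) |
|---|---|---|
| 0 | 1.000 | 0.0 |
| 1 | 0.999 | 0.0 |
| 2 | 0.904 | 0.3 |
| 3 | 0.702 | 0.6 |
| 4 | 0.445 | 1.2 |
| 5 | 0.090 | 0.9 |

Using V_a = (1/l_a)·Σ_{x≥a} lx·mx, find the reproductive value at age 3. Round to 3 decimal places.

lx·mx for x ≥ 3: 0.4212, 0.534, 0.081 → sum = 1.0362
V_3 = 1.0362 / l_3 = 1.0362 / 0.702 = 1.476068… → 1.476

1.476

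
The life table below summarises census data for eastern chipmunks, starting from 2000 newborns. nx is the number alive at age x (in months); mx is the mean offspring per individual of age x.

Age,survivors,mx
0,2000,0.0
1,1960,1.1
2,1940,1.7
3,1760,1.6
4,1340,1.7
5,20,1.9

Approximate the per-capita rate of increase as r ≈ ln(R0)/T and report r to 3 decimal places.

0.666

lx = nx/n0 = nx/2000: 1, 0.98, 0.97, 0.88, 0.67, 0.01
R0 = Σ lx·mx = 0 + 1.078 + 1.649 + 1.408 + 1.139 + 0.019 = 5.293
Σ x·lx·mx = 13.251; T = 13.251/5.293 = 2.5035…
r ≈ ln(R0)/T = ln(5.293)/2.5035… = 0.66562… → 0.666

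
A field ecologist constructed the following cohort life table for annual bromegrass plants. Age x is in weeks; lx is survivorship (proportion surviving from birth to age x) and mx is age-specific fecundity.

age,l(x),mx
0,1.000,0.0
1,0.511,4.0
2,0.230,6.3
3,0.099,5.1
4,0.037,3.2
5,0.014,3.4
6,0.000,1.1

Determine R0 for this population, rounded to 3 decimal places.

lx·mx by age: 0, 2.044, 1.449, 0.5049, 0.1184, 0.0476, 0
R0 = Σ lx·mx = 4.1639 → 4.164

4.164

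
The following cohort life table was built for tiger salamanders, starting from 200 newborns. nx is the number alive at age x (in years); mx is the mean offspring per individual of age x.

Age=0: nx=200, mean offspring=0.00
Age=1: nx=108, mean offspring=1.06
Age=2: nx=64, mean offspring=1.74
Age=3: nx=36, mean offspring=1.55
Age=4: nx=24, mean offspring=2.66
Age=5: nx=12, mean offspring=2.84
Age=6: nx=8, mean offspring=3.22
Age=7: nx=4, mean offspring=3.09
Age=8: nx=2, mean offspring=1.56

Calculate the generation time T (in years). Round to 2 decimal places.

lx = nx/n0 = nx/200: 1, 0.54, 0.32, 0.18, 0.12, 0.06, 0.04, 0.02, 0.01
lx·mx: 0, 0.5724, 0.5568, 0.279, 0.3192, 0.1704, 0.1288, 0.0618, 0.0156 → R0 = 2.104
x·lx·mx: 0, 0.5724, 1.1136, 0.837, 1.2768, 0.852, 0.7728, 0.4326, 0.1248 → Σ = 5.982
T = 5.982 / 2.104 = 2.843156… → 2.84

2.84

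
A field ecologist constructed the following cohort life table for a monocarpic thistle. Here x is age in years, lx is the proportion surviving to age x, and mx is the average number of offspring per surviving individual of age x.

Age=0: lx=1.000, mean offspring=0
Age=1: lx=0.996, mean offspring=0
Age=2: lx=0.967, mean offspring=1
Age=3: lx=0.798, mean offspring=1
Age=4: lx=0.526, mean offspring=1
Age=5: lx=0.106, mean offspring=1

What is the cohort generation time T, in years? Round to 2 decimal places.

2.90

lx·mx: 0, 0, 0.967, 0.798, 0.526, 0.106 → R0 = 2.397
x·lx·mx: 0, 0, 1.934, 2.394, 2.104, 0.53 → Σ = 6.962
T = 6.962 / 2.397 = 2.904464… → 2.90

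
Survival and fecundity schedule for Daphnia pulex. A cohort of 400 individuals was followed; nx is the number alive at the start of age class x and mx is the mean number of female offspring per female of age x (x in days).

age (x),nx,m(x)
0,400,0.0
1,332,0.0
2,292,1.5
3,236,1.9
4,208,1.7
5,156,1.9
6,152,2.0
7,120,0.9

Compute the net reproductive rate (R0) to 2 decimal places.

lx = nx/n0 = nx/400: 1, 0.83, 0.73, 0.59, 0.52, 0.39, 0.38, 0.3
lx·mx by age: 0, 0, 1.095, 1.121, 0.884, 0.741, 0.76, 0.27
R0 = Σ lx·mx = 4.871 → 4.87

4.87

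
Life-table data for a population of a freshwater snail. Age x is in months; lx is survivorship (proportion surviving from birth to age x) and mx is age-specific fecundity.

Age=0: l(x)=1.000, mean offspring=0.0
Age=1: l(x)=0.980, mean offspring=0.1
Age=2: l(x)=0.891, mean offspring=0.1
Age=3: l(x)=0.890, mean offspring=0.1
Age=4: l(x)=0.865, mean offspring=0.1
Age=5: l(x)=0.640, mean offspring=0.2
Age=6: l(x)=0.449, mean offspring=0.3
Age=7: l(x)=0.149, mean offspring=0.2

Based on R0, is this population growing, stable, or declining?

R0 = Σ lx·mx = 0 + 0.098 + 0.0891 + 0.089 + 0.0865 + 0.128 + 0.1347 + 0.0298 = 0.6551
R0 < 1, so the population is declining.

declining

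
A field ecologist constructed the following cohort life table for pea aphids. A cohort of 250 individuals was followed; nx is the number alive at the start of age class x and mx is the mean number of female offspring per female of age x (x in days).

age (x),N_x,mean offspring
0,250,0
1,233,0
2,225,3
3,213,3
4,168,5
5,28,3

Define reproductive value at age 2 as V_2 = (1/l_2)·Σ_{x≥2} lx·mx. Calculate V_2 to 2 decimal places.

9.95

lx = nx/n0 = nx/250: 1, 0.932, 0.9, 0.852, 0.672, 0.112
lx·mx for x ≥ 2: 2.7, 2.556, 3.36, 0.336 → sum = 8.952
V_2 = 8.952 / l_2 = 8.952 / 0.9 = 9.946667… → 9.95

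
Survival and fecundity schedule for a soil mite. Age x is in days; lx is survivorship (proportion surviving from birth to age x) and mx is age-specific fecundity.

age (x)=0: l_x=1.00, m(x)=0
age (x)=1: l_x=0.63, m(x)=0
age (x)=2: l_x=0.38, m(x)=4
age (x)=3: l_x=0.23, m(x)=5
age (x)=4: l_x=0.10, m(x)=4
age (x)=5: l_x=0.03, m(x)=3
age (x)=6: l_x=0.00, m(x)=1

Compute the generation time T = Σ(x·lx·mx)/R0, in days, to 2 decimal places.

2.70

lx·mx: 0, 0, 1.52, 1.15, 0.4, 0.09, 0 → R0 = 3.16
x·lx·mx: 0, 0, 3.04, 3.45, 1.6, 0.45, 0 → Σ = 8.54
T = 8.54 / 3.16 = 2.702532… → 2.70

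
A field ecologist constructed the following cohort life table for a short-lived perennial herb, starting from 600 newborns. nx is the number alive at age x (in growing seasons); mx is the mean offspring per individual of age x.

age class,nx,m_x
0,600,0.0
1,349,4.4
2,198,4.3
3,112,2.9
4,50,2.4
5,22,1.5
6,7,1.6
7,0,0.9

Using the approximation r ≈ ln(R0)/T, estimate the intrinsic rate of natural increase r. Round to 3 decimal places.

lx = nx/n0 = nx/600: 1, 0.58167…, 0.33, 0.18667…, 0.08333…, 0.03667…, 0.01167…, 0
R0 = Σ lx·mx = 0 + 2.55933… + 1.419 + 0.54133… + 0.2… + 0.055… + 0.01867… + 0 = 4.793333…
Σ x·lx·mx = 8.208333…; T = 8.208333…/4.793333… = 1.71245…
r ≈ ln(R0)/T = ln(4.793333…)/1.71245… = 0.9152… → 0.915

0.915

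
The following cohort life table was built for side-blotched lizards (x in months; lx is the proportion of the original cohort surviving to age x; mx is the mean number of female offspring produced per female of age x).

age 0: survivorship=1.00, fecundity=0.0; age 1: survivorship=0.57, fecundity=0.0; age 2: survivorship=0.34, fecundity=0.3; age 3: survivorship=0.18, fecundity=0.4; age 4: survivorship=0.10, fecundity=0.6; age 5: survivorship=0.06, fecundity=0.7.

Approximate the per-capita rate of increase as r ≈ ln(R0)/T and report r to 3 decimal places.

R0 = Σ lx·mx = 0 + 0 + 0.102 + 0.072 + 0.06 + 0.042 = 0.276
Σ x·lx·mx = 0.87; T = 0.87/0.276 = 3.15217…
r ≈ ln(R0)/T = ln(0.276)/3.15217… = -0.4084… → -0.408

-0.408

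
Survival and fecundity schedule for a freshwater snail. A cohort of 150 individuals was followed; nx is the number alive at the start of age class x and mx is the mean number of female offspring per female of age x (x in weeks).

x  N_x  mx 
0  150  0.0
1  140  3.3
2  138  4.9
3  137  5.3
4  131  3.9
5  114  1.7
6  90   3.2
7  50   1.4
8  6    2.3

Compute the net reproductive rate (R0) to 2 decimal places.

lx = nx/n0 = nx/150: 1, 0.93333…, 0.92, 0.91333…, 0.87333…, 0.76, 0.6, 0.33333…, 0.04
lx·mx by age: 0, 3.08…, 4.508, 4.840667…, 3.406…, 1.292, 1.92, 0.466667…, 0.092
R0 = Σ lx·mx = 19.605333… → 19.61

19.61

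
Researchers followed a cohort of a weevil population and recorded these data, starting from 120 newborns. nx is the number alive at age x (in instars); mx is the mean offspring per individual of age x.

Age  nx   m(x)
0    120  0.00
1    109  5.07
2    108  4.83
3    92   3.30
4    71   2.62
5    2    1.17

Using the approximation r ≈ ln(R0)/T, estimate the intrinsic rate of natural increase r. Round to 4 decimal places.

1.2333

lx = nx/n0 = nx/120: 1, 0.90833…, 0.9, 0.76667…, 0.59167…, 0.01667…
R0 = Σ lx·mx = 0 + 4.60525… + 4.347 + 2.53… + 1.55017… + 0.0195… = 13.051917…
Σ x·lx·mx = 27.187417…; T = 27.187417…/13.051917… = 2.08302…
r ≈ ln(R0)/T = ln(13.051917…)/2.08302… = 1.233274… → 1.2333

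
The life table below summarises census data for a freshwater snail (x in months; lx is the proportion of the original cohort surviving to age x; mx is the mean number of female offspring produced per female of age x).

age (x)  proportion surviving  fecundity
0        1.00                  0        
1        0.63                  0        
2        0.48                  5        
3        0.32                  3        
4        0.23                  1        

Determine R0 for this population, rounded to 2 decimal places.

lx·mx by age: 0, 0, 2.4, 0.96, 0.23
R0 = Σ lx·mx = 3.59 → 3.59

3.59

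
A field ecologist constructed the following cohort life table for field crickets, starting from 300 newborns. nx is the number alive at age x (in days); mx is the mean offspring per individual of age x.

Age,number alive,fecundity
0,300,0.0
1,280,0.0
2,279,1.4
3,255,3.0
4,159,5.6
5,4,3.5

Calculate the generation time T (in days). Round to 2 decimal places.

lx = nx/n0 = nx/300: 1, 0.93333…, 0.93, 0.85, 0.53, 0.01333…
lx·mx: 0, 0, 1.302, 2.55, 2.968, 0.046667… → R0 = 6.866667…
x·lx·mx: 0, 0, 2.604, 7.65, 11.872, 0.233333… → Σ = 22.359333…
T = 22.359333… / 6.866667… = 3.256214… → 3.26

3.26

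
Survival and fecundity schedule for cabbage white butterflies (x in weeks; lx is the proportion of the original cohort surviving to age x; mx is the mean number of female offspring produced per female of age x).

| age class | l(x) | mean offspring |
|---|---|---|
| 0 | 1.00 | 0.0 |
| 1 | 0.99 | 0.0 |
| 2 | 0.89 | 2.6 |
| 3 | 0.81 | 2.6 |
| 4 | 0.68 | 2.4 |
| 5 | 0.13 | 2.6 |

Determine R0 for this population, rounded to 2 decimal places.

lx·mx by age: 0, 0, 2.314, 2.106, 1.632, 0.338
R0 = Σ lx·mx = 6.39 → 6.39

6.39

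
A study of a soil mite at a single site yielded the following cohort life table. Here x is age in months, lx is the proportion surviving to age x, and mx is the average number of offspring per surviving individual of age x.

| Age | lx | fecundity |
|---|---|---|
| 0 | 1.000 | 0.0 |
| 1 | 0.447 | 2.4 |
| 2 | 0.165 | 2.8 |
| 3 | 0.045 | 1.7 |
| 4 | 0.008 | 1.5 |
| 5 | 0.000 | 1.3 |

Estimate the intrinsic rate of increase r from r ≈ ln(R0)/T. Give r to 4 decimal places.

0.3458

R0 = Σ lx·mx = 0 + 1.0728 + 0.462 + 0.0765 + 0.012 + 0 = 1.6233
Σ x·lx·mx = 2.2743; T = 2.2743/1.6233 = 1.40103…
r ≈ ln(R0)/T = ln(1.6233)/1.40103… = 0.345788… → 0.3458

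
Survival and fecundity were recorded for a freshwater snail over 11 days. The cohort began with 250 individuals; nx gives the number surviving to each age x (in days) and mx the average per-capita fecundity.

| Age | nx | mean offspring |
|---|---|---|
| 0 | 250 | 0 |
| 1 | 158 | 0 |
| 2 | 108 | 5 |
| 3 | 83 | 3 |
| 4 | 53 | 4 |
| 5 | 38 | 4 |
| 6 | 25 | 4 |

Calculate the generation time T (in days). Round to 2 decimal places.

lx = nx/n0 = nx/250: 1, 0.632, 0.432, 0.332, 0.212, 0.152, 0.1
lx·mx: 0, 0, 2.16, 0.996, 0.848, 0.608, 0.4 → R0 = 5.012
x·lx·mx: 0, 0, 4.32, 2.988, 3.392, 3.04, 2.4 → Σ = 16.14
T = 16.14 / 5.012 = 3.220271… → 3.22

3.22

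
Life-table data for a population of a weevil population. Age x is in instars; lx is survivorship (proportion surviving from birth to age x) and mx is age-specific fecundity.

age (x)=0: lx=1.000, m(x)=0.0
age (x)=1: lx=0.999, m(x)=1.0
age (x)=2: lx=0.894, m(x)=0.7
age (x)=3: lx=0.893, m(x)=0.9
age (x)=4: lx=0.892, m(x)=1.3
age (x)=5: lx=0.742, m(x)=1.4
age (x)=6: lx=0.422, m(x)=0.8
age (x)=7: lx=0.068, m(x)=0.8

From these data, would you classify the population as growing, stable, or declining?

growing

R0 = Σ lx·mx = 0 + 0.999 + 0.6258 + 0.8037 + 1.1596 + 1.0388 + 0.3376 + 0.0544 = 5.0189
R0 > 1, so the population is growing.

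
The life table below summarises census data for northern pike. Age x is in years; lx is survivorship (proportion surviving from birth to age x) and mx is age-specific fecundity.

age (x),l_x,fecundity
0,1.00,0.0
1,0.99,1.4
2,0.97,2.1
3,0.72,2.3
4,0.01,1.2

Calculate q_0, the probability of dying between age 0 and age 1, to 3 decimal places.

0.010

q_0 = (l_0 − l_1) / l_0 = (1 − 0.99) / 1
     = 0.01 / 1 = 0.01 → 0.010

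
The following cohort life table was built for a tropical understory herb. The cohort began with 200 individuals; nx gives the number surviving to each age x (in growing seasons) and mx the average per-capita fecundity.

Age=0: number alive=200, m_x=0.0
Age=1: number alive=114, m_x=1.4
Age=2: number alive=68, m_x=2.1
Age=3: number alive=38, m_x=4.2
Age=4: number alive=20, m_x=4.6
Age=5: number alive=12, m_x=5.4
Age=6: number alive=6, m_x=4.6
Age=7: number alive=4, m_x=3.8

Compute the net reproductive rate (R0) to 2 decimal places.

lx = nx/n0 = nx/200: 1, 0.57, 0.34, 0.19, 0.1, 0.06, 0.03, 0.02
lx·mx by age: 0, 0.798, 0.714, 0.798, 0.46, 0.324, 0.138, 0.076
R0 = Σ lx·mx = 3.308 → 3.31

3.31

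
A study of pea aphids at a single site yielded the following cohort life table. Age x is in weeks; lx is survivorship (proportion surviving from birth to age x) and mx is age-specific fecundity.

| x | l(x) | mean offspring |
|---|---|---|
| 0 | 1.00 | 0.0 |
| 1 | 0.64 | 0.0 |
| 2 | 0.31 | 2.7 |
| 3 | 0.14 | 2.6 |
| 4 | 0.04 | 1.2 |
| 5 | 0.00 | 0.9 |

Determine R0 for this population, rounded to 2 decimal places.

1.25

lx·mx by age: 0, 0, 0.837, 0.364, 0.048, 0
R0 = Σ lx·mx = 1.249 → 1.25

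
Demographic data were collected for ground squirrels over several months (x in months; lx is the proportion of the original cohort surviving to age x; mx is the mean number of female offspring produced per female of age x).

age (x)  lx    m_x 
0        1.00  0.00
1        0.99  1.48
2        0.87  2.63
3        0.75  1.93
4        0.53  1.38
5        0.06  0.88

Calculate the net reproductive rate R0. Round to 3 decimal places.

5.985

lx·mx by age: 0, 1.4652, 2.2881, 1.4475, 0.7314, 0.0528
R0 = Σ lx·mx = 5.985 → 5.985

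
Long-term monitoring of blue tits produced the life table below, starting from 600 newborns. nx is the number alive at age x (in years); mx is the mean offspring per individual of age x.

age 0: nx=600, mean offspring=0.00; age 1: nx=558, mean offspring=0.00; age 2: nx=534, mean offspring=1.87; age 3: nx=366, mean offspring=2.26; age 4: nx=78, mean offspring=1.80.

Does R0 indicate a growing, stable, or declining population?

lx = nx/n0 = nx/600: 1, 0.93, 0.89, 0.61, 0.13
R0 = Σ lx·mx = 0 + 0 + 1.6643 + 1.3786 + 0.234 = 3.2769
R0 > 1, so the population is growing.

growing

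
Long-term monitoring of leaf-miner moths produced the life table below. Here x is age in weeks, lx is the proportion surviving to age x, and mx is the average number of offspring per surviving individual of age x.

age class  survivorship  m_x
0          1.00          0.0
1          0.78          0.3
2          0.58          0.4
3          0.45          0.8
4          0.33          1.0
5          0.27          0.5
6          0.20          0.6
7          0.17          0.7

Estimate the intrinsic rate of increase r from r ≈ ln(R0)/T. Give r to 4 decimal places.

R0 = Σ lx·mx = 0 + 0.234 + 0.232 + 0.36 + 0.33 + 0.135 + 0.12 + 0.119 = 1.53
Σ x·lx·mx = 5.326; T = 5.326/1.53 = 3.48105…
r ≈ ln(R0)/T = ln(1.53)/3.48105… = 0.122167… → 0.1222

0.1222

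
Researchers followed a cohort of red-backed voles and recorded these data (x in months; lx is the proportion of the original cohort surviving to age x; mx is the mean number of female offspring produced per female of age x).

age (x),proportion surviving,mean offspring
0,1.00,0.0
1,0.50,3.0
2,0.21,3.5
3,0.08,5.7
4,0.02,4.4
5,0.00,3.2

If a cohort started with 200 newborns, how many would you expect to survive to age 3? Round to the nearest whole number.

Expected survivors = N0 · l_3 = 200 × 0.08 = 16 → 16

16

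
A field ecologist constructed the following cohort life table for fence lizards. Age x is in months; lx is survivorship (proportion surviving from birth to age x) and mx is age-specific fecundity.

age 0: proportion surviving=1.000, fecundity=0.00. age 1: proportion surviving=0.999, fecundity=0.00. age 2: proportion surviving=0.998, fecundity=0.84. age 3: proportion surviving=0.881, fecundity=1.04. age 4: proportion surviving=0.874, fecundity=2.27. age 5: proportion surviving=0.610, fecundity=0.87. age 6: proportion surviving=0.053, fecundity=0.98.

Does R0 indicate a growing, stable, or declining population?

R0 = Σ lx·mx = 0 + 0 + 0.83832 + 0.91624 + 1.98398 + 0.5307 + 0.05194 = 4.32118
R0 > 1, so the population is growing.

growing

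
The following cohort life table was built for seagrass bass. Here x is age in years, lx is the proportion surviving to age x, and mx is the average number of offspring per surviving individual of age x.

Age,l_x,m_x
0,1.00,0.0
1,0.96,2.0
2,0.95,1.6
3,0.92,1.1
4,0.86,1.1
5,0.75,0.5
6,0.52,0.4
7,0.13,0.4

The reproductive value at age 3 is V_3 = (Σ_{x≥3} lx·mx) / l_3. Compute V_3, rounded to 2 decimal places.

lx·mx for x ≥ 3: 1.012, 0.946, 0.375, 0.208, 0.052 → sum = 2.593
V_3 = 2.593 / l_3 = 2.593 / 0.92 = 2.818478… → 2.82

2.82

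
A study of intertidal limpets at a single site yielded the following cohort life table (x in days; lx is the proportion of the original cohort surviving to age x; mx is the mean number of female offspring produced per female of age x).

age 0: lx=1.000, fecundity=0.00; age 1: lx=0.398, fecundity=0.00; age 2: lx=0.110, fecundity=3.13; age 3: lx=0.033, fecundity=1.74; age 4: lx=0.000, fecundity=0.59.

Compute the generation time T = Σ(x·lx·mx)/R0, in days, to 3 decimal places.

2.143

lx·mx: 0, 0, 0.3443, 0.05742, 0 → R0 = 0.40172
x·lx·mx: 0, 0, 0.6886, 0.17226, 0 → Σ = 0.86086
T = 0.86086 / 0.40172 = 2.142935… → 2.143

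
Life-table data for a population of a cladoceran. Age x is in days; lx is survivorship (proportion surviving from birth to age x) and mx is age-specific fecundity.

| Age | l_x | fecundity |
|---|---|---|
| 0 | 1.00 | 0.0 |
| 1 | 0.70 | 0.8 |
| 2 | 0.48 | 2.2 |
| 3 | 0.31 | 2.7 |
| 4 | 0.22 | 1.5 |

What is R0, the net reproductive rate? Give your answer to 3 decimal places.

2.783

lx·mx by age: 0, 0.56, 1.056, 0.837, 0.33
R0 = Σ lx·mx = 2.783 → 2.783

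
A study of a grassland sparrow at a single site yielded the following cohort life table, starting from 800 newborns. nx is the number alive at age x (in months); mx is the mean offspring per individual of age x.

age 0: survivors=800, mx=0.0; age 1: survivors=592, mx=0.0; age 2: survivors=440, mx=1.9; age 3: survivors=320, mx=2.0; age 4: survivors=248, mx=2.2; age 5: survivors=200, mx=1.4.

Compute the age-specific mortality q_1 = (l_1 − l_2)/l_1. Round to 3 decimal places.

0.257

lx = nx/n0 = nx/800: 1, 0.74, 0.55, 0.4, 0.31, 0.25
q_1 = (l_1 − l_2) / l_1 = (0.74 − 0.55) / 0.74
     = 0.19 / 0.74 = 0.256757… → 0.257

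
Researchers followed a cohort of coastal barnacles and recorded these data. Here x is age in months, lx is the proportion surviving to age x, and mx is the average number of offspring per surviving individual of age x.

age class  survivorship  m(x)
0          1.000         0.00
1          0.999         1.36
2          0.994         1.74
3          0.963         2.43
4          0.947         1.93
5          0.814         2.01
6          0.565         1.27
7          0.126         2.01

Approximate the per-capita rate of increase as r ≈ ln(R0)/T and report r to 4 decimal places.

R0 = Σ lx·mx = 0 + 1.35864 + 1.72956 + 2.34009 + 1.82771 + 1.63614 + 0.71755 + 0.25326 = 9.86295
Σ x·lx·mx = 33.40769; T = 33.40769/9.86295 = 3.38719…
r ≈ ln(R0)/T = ln(9.86295)/3.38719… = 0.675718… → 0.6757

0.6757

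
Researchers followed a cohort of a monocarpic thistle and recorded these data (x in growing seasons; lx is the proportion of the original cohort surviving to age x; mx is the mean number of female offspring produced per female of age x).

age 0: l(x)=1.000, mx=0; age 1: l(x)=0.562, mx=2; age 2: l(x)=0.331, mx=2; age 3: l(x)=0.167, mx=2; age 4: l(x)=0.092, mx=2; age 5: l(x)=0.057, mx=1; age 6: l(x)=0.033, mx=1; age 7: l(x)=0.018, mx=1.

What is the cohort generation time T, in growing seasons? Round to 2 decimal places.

lx·mx: 0, 1.124, 0.662, 0.334, 0.184, 0.057, 0.033, 0.018 → R0 = 2.412
x·lx·mx: 0, 1.124, 1.324, 1.002, 0.736, 0.285, 0.198, 0.126 → Σ = 4.795
T = 4.795 / 2.412 = 1.987977… → 1.99

1.99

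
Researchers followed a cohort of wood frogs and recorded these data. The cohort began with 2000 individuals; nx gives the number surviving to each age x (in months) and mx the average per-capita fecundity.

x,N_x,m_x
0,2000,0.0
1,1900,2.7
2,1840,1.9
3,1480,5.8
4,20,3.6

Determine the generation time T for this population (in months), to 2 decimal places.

lx = nx/n0 = nx/2000: 1, 0.95, 0.92, 0.74, 0.01
lx·mx: 0, 2.565, 1.748, 4.292, 0.036 → R0 = 8.641
x·lx·mx: 0, 2.565, 3.496, 12.876, 0.144 → Σ = 19.081
T = 19.081 / 8.641 = 2.208193… → 2.21

2.21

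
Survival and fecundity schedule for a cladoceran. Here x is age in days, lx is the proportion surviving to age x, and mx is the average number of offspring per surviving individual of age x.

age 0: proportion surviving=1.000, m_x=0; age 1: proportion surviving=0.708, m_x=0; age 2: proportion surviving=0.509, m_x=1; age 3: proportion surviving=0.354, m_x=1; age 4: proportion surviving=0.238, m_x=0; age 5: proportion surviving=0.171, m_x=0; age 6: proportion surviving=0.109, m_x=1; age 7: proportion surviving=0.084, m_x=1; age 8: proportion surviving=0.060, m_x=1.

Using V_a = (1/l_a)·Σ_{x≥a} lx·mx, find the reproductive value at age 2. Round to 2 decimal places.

2.19

lx·mx for x ≥ 2: 0.509, 0.354, 0, 0, 0.109, 0.084, 0.06 → sum = 1.116
V_2 = 1.116 / l_2 = 1.116 / 0.509 = 2.192534… → 2.19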